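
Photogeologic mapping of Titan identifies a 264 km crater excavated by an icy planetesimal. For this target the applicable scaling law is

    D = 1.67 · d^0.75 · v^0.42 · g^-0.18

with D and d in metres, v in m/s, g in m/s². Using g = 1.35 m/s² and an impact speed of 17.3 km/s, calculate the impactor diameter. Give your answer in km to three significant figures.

d ≈ 38.9 km

Rearranging for d: d = [D / (1.67 · 17300^0.42 · 1.35^-0.18)]^(1/0.75).
D = 264000 m.
17300^0.42 = 60.25
1.35^-0.18 = 0.9474
Denominator = 1.67 × 60.25 × 0.9474 = 95.33
D / 95.33 = 264000 / 95.33 = 2769
d = 2769^(1/0.75) = 2769^1.3333 = 38873 m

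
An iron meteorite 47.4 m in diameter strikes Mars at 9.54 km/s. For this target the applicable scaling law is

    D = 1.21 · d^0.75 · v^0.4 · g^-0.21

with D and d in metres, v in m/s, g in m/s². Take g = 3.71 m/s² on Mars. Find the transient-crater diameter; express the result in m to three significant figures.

D ≈ 648 m

In SI units: v = 9540 m/s.
d^0.75 = 47.4^0.75 = 18.06
v^0.4 = 9540^0.4 = 39.07
g^-0.21 = 3.71^-0.21 = 0.7593
D = 1.21 × 18.06 × 39.07 × 0.7593 = 648.3 m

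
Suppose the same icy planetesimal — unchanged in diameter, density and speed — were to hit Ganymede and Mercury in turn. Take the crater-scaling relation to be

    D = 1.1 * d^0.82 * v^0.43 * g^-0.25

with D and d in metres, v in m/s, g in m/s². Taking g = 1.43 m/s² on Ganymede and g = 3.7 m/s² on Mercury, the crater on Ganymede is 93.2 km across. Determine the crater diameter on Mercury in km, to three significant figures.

D ≈ 73.5 km

All impactor-dependent factors cancel in the ratio, leaving D_Mercury/D_Ganymede = (g_Mercury/g_Ganymede)^-0.25.
(3.7/1.43)^-0.25 = 2.587^-0.25 = 0.7885
D_Mercury = 0.7885 × 93.2 km = 73.5 km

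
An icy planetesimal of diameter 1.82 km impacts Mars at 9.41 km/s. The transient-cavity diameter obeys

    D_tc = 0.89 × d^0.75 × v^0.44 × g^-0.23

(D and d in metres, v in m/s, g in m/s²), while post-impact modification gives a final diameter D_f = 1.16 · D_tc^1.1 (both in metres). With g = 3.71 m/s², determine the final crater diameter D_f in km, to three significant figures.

In SI: d = 1820 m, v = 9410 m/s.
d^0.75 = 1820^0.75 = 278.6
v^0.44 = 9410^0.44 = 56.02
g^-0.23 = 3.71^-0.23 = 0.7397
D_tc = 0.89 × 278.6 × 56.02 × 0.7397 = 10270 m
D_f = 1.16 × (10270)^1.1 = 30004 m
     = 30.00 km

D_f ≈ 30.0 km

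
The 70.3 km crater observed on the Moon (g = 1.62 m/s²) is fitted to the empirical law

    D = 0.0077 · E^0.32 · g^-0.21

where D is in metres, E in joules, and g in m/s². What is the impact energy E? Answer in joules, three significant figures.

E ≈ 7.74 × 10^21 J

Rearranging: E = [D / (0.0077 · g^-0.21)]^(1/0.32).
D = 70300 m.
g^-0.21 = 1.62^-0.21 = 0.9037
D / (0.0077 × 0.9037) = 70300 / (6.958 × 10^-3) = 1.010 × 10^7
E = (1.010 × 10^7)^3.125 = 7.736 × 10^21 J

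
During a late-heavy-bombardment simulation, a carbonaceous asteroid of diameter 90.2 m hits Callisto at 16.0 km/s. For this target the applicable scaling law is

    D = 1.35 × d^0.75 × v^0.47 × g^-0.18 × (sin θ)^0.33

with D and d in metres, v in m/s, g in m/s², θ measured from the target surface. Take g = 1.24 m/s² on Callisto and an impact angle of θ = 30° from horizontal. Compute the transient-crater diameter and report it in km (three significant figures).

In SI units: v = 16000 m/s.
d^0.75 = 90.2^0.75 = 29.27
v^0.47 = 16000^0.47 = 94.61
g^-0.18 = 1.24^-0.18 = 0.9620
(sin 30°)^0.33 = 0.5000^0.33 = 0.7955
D = 1.35 × 29.27 × 94.61 × 0.9620 × 0.7955 = 2861 m
   = 2.861 km

D ≈ 2.86 km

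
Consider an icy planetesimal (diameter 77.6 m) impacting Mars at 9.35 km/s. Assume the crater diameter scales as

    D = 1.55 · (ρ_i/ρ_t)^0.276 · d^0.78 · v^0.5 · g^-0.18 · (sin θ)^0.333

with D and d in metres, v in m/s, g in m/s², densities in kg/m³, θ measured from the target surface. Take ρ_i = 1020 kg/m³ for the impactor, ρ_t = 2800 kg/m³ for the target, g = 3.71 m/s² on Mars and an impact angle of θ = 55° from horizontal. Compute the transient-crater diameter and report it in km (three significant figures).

In SI units: v = 9350 m/s.
(ρ_i/ρ_t)^0.276 = (1020/2800)^0.276 = 0.7568
d^0.78 = 77.6^0.78 = 29.79
v^0.5 = 9350^0.5 = 96.70
g^-0.18 = 3.71^-0.18 = 0.7898
(sin 55°)^0.333 = 0.8192^0.333 = 0.9357
D = 1.55 × 0.7568 × 29.79 × 96.70 × 0.7898 × 0.9357 = 2497 m
   = 2.497 km

D ≈ 2.50 km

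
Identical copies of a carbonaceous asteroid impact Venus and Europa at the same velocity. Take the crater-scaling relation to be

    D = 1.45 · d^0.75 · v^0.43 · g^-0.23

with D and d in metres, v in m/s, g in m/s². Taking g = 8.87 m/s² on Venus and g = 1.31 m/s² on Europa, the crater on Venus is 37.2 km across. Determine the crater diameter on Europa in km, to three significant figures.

All impactor-dependent factors cancel in the ratio, leaving D_Europa/D_Venus = (g_Europa/g_Venus)^-0.23.
(1.31/8.87)^-0.23 = 0.1477^-0.23 = 1.553
D_Europa = 1.553 × 37.2 km = 57.8 km

D ≈ 57.8 km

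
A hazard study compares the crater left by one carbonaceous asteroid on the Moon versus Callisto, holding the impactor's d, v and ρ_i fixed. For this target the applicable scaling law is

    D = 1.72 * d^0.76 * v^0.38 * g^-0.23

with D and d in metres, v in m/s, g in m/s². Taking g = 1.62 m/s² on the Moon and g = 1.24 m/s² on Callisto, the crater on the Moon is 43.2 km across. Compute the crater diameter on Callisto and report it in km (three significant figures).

All impactor-dependent factors cancel in the ratio, leaving D_Callisto/D_Moon = (g_Callisto/g_Moon)^-0.23.
(1.24/1.62)^-0.23 = 0.7654^-0.23 = 1.063
D_Callisto = 1.063 × 43.2 km = 45.9 km

D ≈ 45.9 km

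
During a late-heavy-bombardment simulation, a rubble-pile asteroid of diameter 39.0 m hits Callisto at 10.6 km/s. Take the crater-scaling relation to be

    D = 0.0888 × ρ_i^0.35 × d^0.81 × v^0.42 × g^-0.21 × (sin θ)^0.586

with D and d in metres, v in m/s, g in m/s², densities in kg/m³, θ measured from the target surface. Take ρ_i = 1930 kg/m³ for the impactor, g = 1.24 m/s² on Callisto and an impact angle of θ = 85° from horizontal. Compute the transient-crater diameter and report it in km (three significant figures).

In SI units: v = 10600 m/s.
ρ_i^0.35 = 1930^0.35 = 14.12
d^0.81 = 39^0.81 = 19.44
v^0.42 = 10600^0.42 = 49.05
g^-0.21 = 1.24^-0.21 = 0.9558
(sin 85°)^0.586 = 0.9962^0.586 = 0.9978
D = 0.0888 × 14.12 × 19.44 × 49.05 × 0.9558 × 0.9978 = 1140 m
   = 1.140 km

D ≈ 1.14 km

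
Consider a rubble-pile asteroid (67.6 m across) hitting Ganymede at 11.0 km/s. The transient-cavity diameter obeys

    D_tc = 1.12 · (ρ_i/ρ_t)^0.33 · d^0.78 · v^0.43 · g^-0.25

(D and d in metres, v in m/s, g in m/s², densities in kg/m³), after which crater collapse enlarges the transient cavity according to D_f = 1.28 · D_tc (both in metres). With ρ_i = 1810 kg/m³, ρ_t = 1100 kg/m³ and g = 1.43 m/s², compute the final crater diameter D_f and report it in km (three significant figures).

v = 11000 m/s.
(ρ_i/ρ_t)^0.33 = (1810/1100)^0.33 = 1.179
d^0.78 = 67.6^0.78 = 26.75
v^0.43 = 11000^0.43 = 54.68
g^-0.25 = 1.43^-0.25 = 0.9145
D_tc = 1.12 × 1.179 × 26.75 × 54.68 × 0.9145 = 1766 m
D_f = 1.28 × 1766 = 2260 m
     = 2.260 km

D_f ≈ 2.26 km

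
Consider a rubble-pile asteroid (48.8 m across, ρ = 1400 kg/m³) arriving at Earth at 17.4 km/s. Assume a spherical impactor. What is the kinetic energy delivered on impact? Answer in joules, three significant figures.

E ≈ 1.29 × 10^16 J

v = 17400 m/s.
Mass m = (π/6) ρ d³ = (π/6) × 1400 × (48.8)³ = 8.519 × 10^7 kg
E = ½ m v² = 0.5 × 8.519 × 10^7 × (17400)² = 1.290 × 10^16 J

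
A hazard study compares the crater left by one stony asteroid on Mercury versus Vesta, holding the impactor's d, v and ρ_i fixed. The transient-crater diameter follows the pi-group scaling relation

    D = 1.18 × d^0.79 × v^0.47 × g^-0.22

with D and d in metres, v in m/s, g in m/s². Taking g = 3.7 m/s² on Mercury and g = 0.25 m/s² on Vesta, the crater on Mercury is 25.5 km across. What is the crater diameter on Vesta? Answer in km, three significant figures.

All impactor-dependent factors cancel in the ratio, leaving D_Vesta/D_Mercury = (g_Vesta/g_Mercury)^-0.22.
(0.25/3.7)^-0.22 = 0.06757^-0.22 = 1.809
D_Vesta = 1.809 × 25.5 km = 46.1 km

D ≈ 46.1 km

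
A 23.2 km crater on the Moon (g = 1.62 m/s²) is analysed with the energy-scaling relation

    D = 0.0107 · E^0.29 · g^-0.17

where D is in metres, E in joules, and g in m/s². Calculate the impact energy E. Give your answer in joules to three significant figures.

E ≈ 9.36 × 10^21 J

Rearranging: E = [D / (0.0107 · g^-0.17)]^(1/0.29).
D = 23200 m.
g^-0.17 = 1.62^-0.17 = 0.9213
D / (0.0107 × 0.9213) = 23200 / (9.858 × 10^-3) = 2.353 × 10^6
E = (2.353 × 10^6)^3.4483 = 9.360 × 10^21 J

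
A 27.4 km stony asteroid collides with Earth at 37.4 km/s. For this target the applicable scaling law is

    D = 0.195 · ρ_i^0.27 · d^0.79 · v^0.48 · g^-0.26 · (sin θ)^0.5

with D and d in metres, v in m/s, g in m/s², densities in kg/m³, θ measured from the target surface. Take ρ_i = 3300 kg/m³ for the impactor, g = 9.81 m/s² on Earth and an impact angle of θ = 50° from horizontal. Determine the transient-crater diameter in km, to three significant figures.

In SI units: d = 27400 m, v = 37400 m/s.
ρ_i^0.27 = 3300^0.27 = 8.912
d^0.79 = 27400^0.79 = 3205
v^0.48 = 37400^0.48 = 156.7
g^-0.26 = 9.81^-0.26 = 0.5523
(sin 50°)^0.5 = 0.7660^0.5 = 0.8752
D = 0.195 × 8.912 × 3205 × 156.7 × 0.5523 × 0.8752 = 4.219 × 10^5 m
   = 421.9 km

D ≈ 422 km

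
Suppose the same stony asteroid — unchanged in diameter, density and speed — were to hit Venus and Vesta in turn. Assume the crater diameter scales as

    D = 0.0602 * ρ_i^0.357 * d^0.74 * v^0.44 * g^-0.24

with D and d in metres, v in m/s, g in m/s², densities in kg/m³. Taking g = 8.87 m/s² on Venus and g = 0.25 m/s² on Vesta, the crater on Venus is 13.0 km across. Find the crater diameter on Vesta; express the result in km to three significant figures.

All impactor-dependent factors cancel in the ratio, leaving D_Vesta/D_Venus = (g_Vesta/g_Venus)^-0.24.
(0.25/8.87)^-0.24 = 0.02818^-0.24 = 2.355
D_Vesta = 2.355 × 13.0 km = 30.6 km

D ≈ 30.6 km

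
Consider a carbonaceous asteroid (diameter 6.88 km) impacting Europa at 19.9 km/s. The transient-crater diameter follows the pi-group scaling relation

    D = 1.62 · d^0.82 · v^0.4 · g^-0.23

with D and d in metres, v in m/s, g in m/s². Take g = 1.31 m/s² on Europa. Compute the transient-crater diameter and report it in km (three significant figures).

In SI units: d = 6880 m, v = 19900 m/s.
d^0.82 = 6880^0.82 = 1402
v^0.4 = 19900^0.4 = 52.43
g^-0.23 = 1.31^-0.23 = 0.9398
D = 1.62 × 1402 × 52.43 × 0.9398 = 1.119 × 10^5 m
   = 111.9 km

D ≈ 112 km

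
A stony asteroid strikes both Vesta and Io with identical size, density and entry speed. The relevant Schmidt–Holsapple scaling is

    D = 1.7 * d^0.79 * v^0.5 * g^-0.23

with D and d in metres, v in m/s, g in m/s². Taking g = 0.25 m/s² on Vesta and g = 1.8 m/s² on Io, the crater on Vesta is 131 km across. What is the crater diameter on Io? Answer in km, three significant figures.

All impactor-dependent factors cancel in the ratio, leaving D_Io/D_Vesta = (g_Io/g_Vesta)^-0.23.
(1.8/0.25)^-0.23 = 7.200^-0.23 = 0.6351
D_Io = 0.6351 × 131 km = 83.2 km

D ≈ 83.2 km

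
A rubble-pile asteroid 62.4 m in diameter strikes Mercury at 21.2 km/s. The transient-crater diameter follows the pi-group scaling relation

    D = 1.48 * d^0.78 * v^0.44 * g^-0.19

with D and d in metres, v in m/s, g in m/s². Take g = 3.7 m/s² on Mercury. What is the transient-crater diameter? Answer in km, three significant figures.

In SI units: v = 21200 m/s.
d^0.78 = 62.4^0.78 = 25.13
v^0.44 = 21200^0.44 = 80.09
g^-0.19 = 3.7^-0.19 = 0.7799
D = 1.48 × 25.13 × 80.09 × 0.7799 = 2323 m
   = 2.323 km

D ≈ 2.32 km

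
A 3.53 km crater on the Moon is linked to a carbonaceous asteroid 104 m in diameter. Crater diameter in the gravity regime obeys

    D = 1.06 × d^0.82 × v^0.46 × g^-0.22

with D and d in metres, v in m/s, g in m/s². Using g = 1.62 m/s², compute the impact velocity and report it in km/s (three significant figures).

v ≈ 14.5 km/s

Rearranging for v: v = [D / (1.06 · 104^0.82 · 1.62^-0.22)]^(1/0.46).
D = 3530 m.
104^0.82 = 45.08
1.62^-0.22 = 0.8993
Denominator = 1.06 × 45.08 × 0.8993 = 42.97
D / 42.97 = 3530 / 42.97 = 82.15
v = 82.15^(1/0.46) = 82.15^2.1739 = 14527 m/s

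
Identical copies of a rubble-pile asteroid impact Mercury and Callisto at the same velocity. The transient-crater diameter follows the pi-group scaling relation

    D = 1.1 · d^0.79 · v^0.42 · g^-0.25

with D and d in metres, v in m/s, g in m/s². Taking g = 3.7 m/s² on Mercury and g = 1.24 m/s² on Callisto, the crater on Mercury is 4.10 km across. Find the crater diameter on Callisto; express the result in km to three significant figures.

All impactor-dependent factors cancel in the ratio, leaving D_Callisto/D_Mercury = (g_Callisto/g_Mercury)^-0.25.
(1.24/3.7)^-0.25 = 0.3351^-0.25 = 1.314
D_Callisto = 1.314 × 4.10 km = 5.39 km

D ≈ 5.39 km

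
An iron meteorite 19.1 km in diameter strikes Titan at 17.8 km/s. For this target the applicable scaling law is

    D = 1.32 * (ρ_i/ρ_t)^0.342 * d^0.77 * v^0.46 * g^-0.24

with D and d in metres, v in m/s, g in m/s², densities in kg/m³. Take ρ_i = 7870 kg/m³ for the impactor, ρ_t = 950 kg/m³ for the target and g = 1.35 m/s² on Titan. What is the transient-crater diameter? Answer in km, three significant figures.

D ≈ 452 km

In SI units: d = 19100 m, v = 17800 m/s.
(ρ_i/ρ_t)^0.342 = (7870/950)^0.342 = 2.061
d^0.77 = 19100^0.77 = 1979
v^0.46 = 17800^0.46 = 90.20
g^-0.24 = 1.35^-0.24 = 0.9305
D = 1.32 × 2.061 × 1979 × 90.20 × 0.9305 = 4.519 × 10^5 m
   = 451.9 km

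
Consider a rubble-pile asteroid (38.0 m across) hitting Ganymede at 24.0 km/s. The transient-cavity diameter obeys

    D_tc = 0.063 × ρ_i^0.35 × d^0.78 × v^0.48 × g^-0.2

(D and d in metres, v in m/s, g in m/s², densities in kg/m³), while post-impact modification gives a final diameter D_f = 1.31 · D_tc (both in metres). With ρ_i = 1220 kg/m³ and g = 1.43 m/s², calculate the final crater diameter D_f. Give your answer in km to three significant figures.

v = 24000 m/s.
ρ_i^0.35 = 1220^0.35 = 12.03
d^0.78 = 38^0.78 = 17.07
v^0.48 = 24000^0.48 = 126.6
g^-0.2 = 1.43^-0.2 = 0.9310
D_tc = 0.063 × 12.03 × 17.07 × 126.6 × 0.9310 = 1525 m
D_f = 1.31 × 1525 = 1998 m
     = 1.998 km

D_f ≈ 2.00 km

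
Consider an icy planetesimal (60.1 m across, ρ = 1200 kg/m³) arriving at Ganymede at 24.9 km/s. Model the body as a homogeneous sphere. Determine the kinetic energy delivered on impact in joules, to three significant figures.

E ≈ 4.23 × 10^16 J

v = 24900 m/s.
Mass m = (π/6) ρ d³ = (π/6) × 1200 × (60.1)³ = 1.364 × 10^8 kg
E = ½ m v² = 0.5 × 1.364 × 10^8 × (24900)² = 4.228 × 10^16 J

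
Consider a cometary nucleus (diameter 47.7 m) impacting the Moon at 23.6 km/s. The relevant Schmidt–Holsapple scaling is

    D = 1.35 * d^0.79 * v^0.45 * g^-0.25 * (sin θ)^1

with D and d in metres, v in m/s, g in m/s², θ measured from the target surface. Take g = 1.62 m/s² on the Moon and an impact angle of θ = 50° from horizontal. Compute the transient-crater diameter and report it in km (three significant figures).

D ≈ 1.80 km

In SI units: v = 23600 m/s.
d^0.79 = 47.7^0.79 = 21.19
v^0.45 = 23600^0.45 = 92.86
g^-0.25 = 1.62^-0.25 = 0.8864
(sin 50°)^1 = 0.7660^1 = 0.7660
D = 1.35 × 21.19 × 92.86 × 0.8864 × 0.7660 = 1804 m
   = 1.804 km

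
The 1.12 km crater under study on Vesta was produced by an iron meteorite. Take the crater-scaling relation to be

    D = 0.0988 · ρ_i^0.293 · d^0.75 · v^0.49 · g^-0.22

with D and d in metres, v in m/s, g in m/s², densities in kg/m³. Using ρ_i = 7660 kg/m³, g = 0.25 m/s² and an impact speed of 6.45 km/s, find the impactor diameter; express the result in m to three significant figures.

Rearranging for d: d = [D / (0.0988 · 7660^0.293 · 6450^0.49 · 0.25^-0.22)]^(1/0.75).
D = 1120 m.
7660^0.293 = 13.74
6450^0.49 = 73.57
0.25^-0.22 = 1.357
Denominator = 0.0988 × 13.74 × 73.57 × 1.357 = 135.5
D / 135.5 = 1120 / 135.5 = 8.266
d = 8.266^(1/0.75) = 8.266^1.3333 = 16.71 m

d ≈ 16.7 m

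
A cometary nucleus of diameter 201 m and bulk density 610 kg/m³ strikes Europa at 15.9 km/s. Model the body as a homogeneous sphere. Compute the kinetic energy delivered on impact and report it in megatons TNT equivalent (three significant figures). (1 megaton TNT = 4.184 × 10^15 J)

E ≈ 78.4 Mt TNT

v = 15900 m/s.
Mass m = (π/6) ρ d³ = (π/6) × 610 × (201)³ = 2.594 × 10^9 kg
E = ½ m v² = 0.5 × 2.594 × 10^9 × (15900)² = 3.279 × 10^17 J
   = 3.279 × 10^17 / 4.184×10^15 = 78.37 Mt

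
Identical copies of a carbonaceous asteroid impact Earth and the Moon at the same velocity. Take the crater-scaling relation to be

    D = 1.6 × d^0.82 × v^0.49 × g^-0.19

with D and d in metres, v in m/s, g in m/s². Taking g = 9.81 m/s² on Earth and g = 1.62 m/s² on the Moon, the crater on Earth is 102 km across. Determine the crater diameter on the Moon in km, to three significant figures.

D ≈ 144 km

All impactor-dependent factors cancel in the ratio, leaving D_Moon/D_Earth = (g_Moon/g_Earth)^-0.19.
(1.62/9.81)^-0.19 = 0.1651^-0.19 = 1.408
D_Moon = 1.408 × 102 km = 144 km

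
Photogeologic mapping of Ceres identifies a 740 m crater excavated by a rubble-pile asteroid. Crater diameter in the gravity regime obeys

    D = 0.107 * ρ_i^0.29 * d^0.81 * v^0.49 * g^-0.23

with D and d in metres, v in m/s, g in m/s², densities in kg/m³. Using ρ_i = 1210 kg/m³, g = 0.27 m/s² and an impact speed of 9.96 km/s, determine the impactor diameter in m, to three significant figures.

d ≈ 11.4 m

Rearranging for d: d = [D / (0.107 · 1210^0.29 · 9960^0.49 · 0.27^-0.23)]^(1/0.81).
1210^0.29 = 7.834
9960^0.49 = 91.02
0.27^-0.23 = 1.351
Denominator = 0.107 × 7.834 × 91.02 × 1.351 = 103.1
D / 103.1 = 740 / 103.1 = 7.177
d = 7.177^(1/0.81) = 7.177^1.2346 = 11.40 m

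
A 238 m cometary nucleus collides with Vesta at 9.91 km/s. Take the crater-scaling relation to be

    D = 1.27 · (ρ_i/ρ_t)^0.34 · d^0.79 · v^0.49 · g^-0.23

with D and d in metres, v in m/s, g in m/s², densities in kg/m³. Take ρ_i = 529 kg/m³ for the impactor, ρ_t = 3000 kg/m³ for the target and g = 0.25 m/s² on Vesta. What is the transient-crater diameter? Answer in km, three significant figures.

In SI units: v = 9910 m/s.
(ρ_i/ρ_t)^0.34 = (529/3000)^0.34 = 0.5543
d^0.79 = 238^0.79 = 75.42
v^0.49 = 9910^0.49 = 90.80
g^-0.23 = 0.25^-0.23 = 1.376
D = 1.27 × 0.5543 × 75.42 × 90.80 × 1.376 = 6633 m
   = 6.633 km

D ≈ 6.63 km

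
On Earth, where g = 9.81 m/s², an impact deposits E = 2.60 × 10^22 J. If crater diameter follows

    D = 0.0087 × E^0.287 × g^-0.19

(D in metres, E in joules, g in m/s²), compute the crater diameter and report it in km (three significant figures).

E^0.287 = (2.60 × 10^22)^0.287 = 2.711 × 10^6
g^-0.19 = 9.81^-0.19 = 0.6480
D = 0.0087 × 2.711 × 10^6 × 0.6480 = 15284 m
   = 15.28 km

D ≈ 15.3 km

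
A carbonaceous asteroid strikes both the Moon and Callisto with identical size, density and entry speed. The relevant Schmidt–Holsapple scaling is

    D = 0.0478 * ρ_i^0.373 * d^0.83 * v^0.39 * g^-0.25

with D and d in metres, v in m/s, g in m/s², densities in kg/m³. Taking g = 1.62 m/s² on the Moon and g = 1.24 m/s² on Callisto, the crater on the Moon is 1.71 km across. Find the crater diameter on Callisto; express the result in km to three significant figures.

D ≈ 1.83 km

All impactor-dependent factors cancel in the ratio, leaving D_Callisto/D_Moon = (g_Callisto/g_Moon)^-0.25.
(1.24/1.62)^-0.25 = 0.7654^-0.25 = 1.069
D_Callisto = 1.069 × 1.71 km = 1.83 km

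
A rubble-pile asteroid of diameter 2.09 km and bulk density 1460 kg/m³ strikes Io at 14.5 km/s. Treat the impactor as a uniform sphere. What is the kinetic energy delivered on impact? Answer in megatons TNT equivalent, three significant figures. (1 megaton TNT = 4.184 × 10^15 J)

d = 2090 m; v = 14500 m/s.
Mass m = (π/6) ρ d³ = (π/6) × 1460 × (2090)³ = 6.979 × 10^12 kg
E = ½ m v² = 0.5 × 6.979 × 10^12 × (14500)² = 7.337 × 10^20 J
   = 7.337 × 10^20 / 4.184×10^15 = 1.754 × 10^5 Mt

E ≈ 1.75 × 10^5 Mt TNT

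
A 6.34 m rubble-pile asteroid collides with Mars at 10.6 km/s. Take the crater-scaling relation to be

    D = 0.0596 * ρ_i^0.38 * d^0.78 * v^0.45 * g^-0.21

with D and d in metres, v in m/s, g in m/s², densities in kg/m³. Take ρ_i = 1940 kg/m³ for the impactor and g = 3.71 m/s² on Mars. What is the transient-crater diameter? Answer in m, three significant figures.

In SI units: v = 10600 m/s.
ρ_i^0.38 = 1940^0.38 = 17.76
d^0.78 = 6.34^0.78 = 4.223
v^0.45 = 10600^0.45 = 64.77
g^-0.21 = 3.71^-0.21 = 0.7593
D = 0.0596 × 17.76 × 4.223 × 64.77 × 0.7593 = 219.8 m

D ≈ 220 m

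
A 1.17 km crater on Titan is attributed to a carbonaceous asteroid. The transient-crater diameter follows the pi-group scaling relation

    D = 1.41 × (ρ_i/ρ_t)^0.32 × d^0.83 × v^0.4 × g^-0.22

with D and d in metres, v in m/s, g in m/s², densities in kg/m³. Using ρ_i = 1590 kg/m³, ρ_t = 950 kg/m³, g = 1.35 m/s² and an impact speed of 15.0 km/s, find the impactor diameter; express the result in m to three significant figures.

d ≈ 28.4 m

Rearranging for d: d = [D / (1.41 · (1590/950)^0.32 · 15000^0.4 · 1.35^-0.22)]^(1/0.83).
D = 1170 m.
(1590/950)^0.32 = 1.179
15000^0.4 = 46.82
1.35^-0.22 = 0.9361
Denominator = 1.41 × 1.179 × 46.82 × 0.9361 = 72.86
D / 72.86 = 1170 / 72.86 = 16.06
d = 16.06^(1/0.83) = 16.06^1.2048 = 28.36 m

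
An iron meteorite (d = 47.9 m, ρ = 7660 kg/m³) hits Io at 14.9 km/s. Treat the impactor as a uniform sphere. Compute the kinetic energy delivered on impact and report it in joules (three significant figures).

v = 14900 m/s.
Mass m = (π/6) ρ d³ = (π/6) × 7660 × (47.9)³ = 4.408 × 10^8 kg
E = ½ m v² = 0.5 × 4.408 × 10^8 × (14900)² = 4.893 × 10^16 J

E ≈ 4.89 × 10^16 J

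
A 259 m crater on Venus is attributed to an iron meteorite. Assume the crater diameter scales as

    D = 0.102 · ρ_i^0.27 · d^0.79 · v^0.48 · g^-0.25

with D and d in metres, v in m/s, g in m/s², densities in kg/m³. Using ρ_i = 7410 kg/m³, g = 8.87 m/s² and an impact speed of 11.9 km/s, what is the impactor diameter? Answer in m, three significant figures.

Rearranging for d: d = [D / (0.102 · 7410^0.27 · 11900^0.48 · 8.87^-0.25)]^(1/0.79).
7410^0.27 = 11.09
11900^0.48 = 90.42
8.87^-0.25 = 0.5795
Denominator = 0.102 × 11.09 × 90.42 × 0.5795 = 59.27
D / 59.27 = 259 / 59.27 = 4.370
d = 4.370^(1/0.79) = 4.370^1.2658 = 6.467 m

d ≈ 6.47 m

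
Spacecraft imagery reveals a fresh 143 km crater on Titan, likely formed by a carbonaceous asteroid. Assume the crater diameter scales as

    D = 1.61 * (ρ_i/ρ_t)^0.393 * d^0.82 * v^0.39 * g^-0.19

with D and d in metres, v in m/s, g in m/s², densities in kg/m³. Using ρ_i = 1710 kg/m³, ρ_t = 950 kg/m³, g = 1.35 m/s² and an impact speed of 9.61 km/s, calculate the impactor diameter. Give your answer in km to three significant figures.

d ≈ 11.2 km

Rearranging for d: d = [D / (1.61 · (1710/950)^0.393 · 9610^0.39 · 1.35^-0.19)]^(1/0.82).
D = 143000 m.
(1710/950)^0.393 = 1.260
9610^0.39 = 35.75
1.35^-0.19 = 0.9446
Denominator = 1.61 × 1.260 × 35.75 × 0.9446 = 68.50
D / 68.50 = 143000 / 68.50 = 2088
d = 2088^(1/0.82) = 2088^1.2195 = 11179 m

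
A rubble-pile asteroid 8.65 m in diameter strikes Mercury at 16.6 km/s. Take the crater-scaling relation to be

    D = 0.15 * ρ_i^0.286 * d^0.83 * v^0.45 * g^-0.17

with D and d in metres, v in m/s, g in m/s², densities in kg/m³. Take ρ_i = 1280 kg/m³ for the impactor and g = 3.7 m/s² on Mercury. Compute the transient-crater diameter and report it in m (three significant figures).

In SI units: v = 16600 m/s.
ρ_i^0.286 = 1280^0.286 = 7.739
d^0.83 = 8.65^0.83 = 5.994
v^0.45 = 16600^0.45 = 79.26
g^-0.17 = 3.7^-0.17 = 0.8006
D = 0.15 × 7.739 × 5.994 × 79.26 × 0.8006 = 441.5 m

D ≈ 442 m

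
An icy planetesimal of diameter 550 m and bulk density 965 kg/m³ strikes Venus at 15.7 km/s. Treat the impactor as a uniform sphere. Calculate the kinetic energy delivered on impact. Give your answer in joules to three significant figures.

E ≈ 1.04 × 10^19 J

v = 15700 m/s.
Mass m = (π/6) ρ d³ = (π/6) × 965 × (550)³ = 8.406 × 10^10 kg
E = ½ m v² = 0.5 × 8.406 × 10^10 × (15700)² = 1.036 × 10^19 J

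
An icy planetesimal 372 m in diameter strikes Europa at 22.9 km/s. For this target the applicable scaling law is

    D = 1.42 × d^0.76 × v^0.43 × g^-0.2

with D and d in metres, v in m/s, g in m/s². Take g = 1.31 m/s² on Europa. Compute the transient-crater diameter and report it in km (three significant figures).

In SI units: v = 22900 m/s.
d^0.76 = 372^0.76 = 89.87
v^0.43 = 22900^0.43 = 74.94
g^-0.2 = 1.31^-0.2 = 0.9474
D = 1.42 × 89.87 × 74.94 × 0.9474 = 9060 m
   = 9.060 km

D ≈ 9.06 km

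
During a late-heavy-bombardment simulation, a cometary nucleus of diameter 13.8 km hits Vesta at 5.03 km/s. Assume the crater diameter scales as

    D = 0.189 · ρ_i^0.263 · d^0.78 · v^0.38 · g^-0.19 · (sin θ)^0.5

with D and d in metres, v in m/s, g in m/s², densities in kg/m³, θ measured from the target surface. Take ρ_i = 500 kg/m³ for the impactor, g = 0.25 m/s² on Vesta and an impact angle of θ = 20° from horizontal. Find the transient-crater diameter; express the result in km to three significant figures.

D ≈ 31.9 km

In SI units: d = 13800 m, v = 5030 m/s.
ρ_i^0.263 = 500^0.263 = 5.127
d^0.78 = 13800^0.78 = 1695
v^0.38 = 5030^0.38 = 25.50
g^-0.19 = 0.25^-0.19 = 1.301
(sin 20°)^0.5 = 0.3420^0.5 = 0.5848
D = 0.189 × 5.127 × 1695 × 25.50 × 1.301 × 0.5848 = 31865 m
   = 31.87 km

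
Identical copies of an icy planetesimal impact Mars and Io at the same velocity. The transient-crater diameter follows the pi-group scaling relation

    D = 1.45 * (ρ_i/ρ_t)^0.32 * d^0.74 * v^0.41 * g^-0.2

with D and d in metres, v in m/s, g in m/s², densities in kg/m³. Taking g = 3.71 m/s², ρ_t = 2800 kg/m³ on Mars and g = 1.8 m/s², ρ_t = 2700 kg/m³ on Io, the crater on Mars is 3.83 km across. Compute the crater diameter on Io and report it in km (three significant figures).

The impactor-only factors (d, v, ρ_i) cancel in the ratio, leaving D_Io/D_Mars = (g_Io/g_Mars)^-0.2 · (ρ_t,Mars/ρ_t,Io)^0.32.
(1.8/3.71)^-0.2 = 0.4852^-0.2 = 1.156
(2800/2700)^0.32 = 1.037^0.32 = 1.012
Ratio = 1.156 × 1.012 = 1.170
D_Io = 1.170 × 3.83 km = 4.48 km

D ≈ 4.48 km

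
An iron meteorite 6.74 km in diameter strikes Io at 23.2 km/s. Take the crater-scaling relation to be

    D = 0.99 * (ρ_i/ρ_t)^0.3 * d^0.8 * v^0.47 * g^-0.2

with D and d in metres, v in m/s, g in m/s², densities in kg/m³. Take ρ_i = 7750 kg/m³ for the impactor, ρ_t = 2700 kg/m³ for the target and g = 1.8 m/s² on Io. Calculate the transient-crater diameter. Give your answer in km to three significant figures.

In SI units: d = 6740 m, v = 23200 m/s.
(ρ_i/ρ_t)^0.3 = (7750/2700)^0.3 = 1.372
d^0.8 = 6740^0.8 = 1156
v^0.47 = 23200^0.47 = 112.7
g^-0.2 = 1.8^-0.2 = 0.8891
D = 0.99 × 1.372 × 1156 × 112.7 × 0.8891 = 1.573 × 10^5 m
   = 157.3 km

D ≈ 157 km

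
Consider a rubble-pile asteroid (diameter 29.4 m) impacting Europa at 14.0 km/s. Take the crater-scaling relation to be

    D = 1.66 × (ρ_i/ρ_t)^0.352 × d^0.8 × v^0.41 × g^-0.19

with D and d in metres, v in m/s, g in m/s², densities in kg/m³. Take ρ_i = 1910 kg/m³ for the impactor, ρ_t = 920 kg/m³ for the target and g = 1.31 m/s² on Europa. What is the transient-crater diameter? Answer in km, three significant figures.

In SI units: v = 14000 m/s.
(ρ_i/ρ_t)^0.352 = (1910/920)^0.352 = 1.293
d^0.8 = 29.4^0.8 = 14.95
v^0.41 = 14000^0.41 = 50.11
g^-0.19 = 1.31^-0.19 = 0.9500
D = 1.66 × 1.293 × 14.95 × 50.11 × 0.9500 = 1528 m
   = 1.528 km

D ≈ 1.53 km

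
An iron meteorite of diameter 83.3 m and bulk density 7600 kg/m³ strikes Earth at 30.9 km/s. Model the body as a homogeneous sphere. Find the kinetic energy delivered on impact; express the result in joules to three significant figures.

E ≈ 1.10 × 10^18 J

v = 30900 m/s.
Mass m = (π/6) ρ d³ = (π/6) × 7600 × (83.3)³ = 2.300 × 10^9 kg
E = ½ m v² = 0.5 × 2.300 × 10^9 × (30900)² = 1.098 × 10^18 J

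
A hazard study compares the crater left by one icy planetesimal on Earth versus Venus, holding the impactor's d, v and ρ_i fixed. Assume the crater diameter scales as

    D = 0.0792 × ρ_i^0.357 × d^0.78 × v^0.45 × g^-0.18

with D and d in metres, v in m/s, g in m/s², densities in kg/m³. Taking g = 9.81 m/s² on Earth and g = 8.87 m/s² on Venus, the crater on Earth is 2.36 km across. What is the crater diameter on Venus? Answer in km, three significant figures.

All impactor-dependent factors cancel in the ratio, leaving D_Venus/D_Earth = (g_Venus/g_Earth)^-0.18.
(8.87/9.81)^-0.18 = 0.9042^-0.18 = 1.018
D_Venus = 1.018 × 2.36 km = 2.40 km

D ≈ 2.40 km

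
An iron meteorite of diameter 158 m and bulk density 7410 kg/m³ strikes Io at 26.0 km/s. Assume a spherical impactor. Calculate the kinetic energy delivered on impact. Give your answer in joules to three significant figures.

v = 26000 m/s.
Mass m = (π/6) ρ d³ = (π/6) × 7410 × (158)³ = 1.530 × 10^10 kg
E = ½ m v² = 0.5 × 1.530 × 10^10 × (26000)² = 5.171 × 10^18 J

E ≈ 5.17 × 10^18 J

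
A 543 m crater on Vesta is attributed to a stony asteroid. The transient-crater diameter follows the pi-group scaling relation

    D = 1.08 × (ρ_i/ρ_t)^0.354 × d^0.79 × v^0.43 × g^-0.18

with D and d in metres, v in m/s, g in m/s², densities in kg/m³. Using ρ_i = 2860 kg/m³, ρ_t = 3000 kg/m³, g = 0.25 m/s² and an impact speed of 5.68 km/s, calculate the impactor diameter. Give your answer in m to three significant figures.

d ≈ 17.7 m

Rearranging for d: d = [D / (1.08 · (2860/3000)^0.354 · 5680^0.43 · 0.25^-0.18)]^(1/0.79).
(2860/3000)^0.354 = 0.9832
5680^0.43 = 41.15
0.25^-0.18 = 1.283
Denominator = 1.08 × 0.9832 × 41.15 × 1.283 = 56.06
D / 56.06 = 543 / 56.06 = 9.686
d = 9.686^(1/0.79) = 9.686^1.2658 = 17.71 m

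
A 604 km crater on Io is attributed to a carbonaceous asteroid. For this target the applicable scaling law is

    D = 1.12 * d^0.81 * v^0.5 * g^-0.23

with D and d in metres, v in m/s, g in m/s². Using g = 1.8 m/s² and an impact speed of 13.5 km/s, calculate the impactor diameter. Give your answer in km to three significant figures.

Rearranging for d: d = [D / (1.12 · 13500^0.5 · 1.8^-0.23)]^(1/0.81).
D = 604000 m.
13500^0.5 = 116.2
1.8^-0.23 = 0.8735
Denominator = 1.12 × 116.2 × 0.8735 = 113.7
D / 113.7 = 604000 / 113.7 = 5312
d = 5312^(1/0.81) = 5312^1.2346 = 39738 m

d ≈ 39.7 km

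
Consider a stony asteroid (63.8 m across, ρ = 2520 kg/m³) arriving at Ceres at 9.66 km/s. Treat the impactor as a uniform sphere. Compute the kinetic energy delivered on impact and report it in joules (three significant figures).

v = 9660 m/s.
Mass m = (π/6) ρ d³ = (π/6) × 2520 × (63.8)³ = 3.427 × 10^8 kg
E = ½ m v² = 0.5 × 3.427 × 10^8 × (9660)² = 1.599 × 10^16 J

E ≈ 1.60 × 10^16 J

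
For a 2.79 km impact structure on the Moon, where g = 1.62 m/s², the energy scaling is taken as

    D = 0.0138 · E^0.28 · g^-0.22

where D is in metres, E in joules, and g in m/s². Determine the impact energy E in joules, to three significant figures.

Rearranging: E = [D / (0.0138 · g^-0.22)]^(1/0.28).
D = 2790 m.
g^-0.22 = 1.62^-0.22 = 0.8993
D / (0.0138 × 0.8993) = 2790 / (0.01241) = 2.248 × 10^5
E = (2.248 × 10^5)^3.5714 = 1.298 × 10^19 J

E ≈ 1.30 × 10^19 J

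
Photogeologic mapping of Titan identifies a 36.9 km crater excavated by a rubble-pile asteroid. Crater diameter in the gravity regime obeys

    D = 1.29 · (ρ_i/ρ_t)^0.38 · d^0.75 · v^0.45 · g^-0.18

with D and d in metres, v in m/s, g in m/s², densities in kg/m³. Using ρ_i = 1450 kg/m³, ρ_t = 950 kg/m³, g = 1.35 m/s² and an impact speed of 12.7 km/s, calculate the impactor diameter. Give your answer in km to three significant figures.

Rearranging for d: d = [D / (1.29 · (1450/950)^0.38 · 12700^0.45 · 1.35^-0.18)]^(1/0.75).
D = 36900 m.
(1450/950)^0.38 = 1.174
12700^0.45 = 70.26
1.35^-0.18 = 0.9474
Denominator = 1.29 × 1.174 × 70.26 × 0.9474 = 100.8
D / 100.8 = 36900 / 100.8 = 366.1
d = 366.1^(1/0.75) = 366.1^1.3333 = 2618 m

d ≈ 2.62 km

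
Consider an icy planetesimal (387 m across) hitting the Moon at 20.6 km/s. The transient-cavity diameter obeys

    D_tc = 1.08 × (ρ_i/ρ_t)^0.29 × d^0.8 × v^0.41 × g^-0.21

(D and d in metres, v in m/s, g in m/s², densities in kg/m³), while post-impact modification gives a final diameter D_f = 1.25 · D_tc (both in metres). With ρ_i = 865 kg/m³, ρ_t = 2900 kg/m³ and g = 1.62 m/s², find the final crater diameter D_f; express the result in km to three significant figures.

D_f ≈ 5.93 km

v = 20600 m/s.
(ρ_i/ρ_t)^0.29 = (865/2900)^0.29 = 0.7041
d^0.8 = 387^0.8 = 117.5
v^0.41 = 20600^0.41 = 58.71
g^-0.21 = 1.62^-0.21 = 0.9037
D_tc = 1.08 × 0.7041 × 117.5 × 58.71 × 0.9037 = 4741 m
D_f = 1.25 × 4741 = 5926 m
     = 5.926 km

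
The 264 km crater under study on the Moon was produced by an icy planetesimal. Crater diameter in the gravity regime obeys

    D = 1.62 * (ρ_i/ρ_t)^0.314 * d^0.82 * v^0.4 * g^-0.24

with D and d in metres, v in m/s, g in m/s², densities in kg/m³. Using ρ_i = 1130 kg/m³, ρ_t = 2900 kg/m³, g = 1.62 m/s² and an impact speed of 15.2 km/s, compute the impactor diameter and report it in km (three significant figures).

d ≈ 34.2 km

Rearranging for d: d = [D / (1.62 · (1130/2900)^0.314 · 15200^0.4 · 1.62^-0.24)]^(1/0.82).
D = 264000 m.
(1130/2900)^0.314 = 0.7438
15200^0.4 = 47.07
1.62^-0.24 = 0.8907
Denominator = 1.62 × 0.7438 × 47.07 × 0.8907 = 50.52
D / 50.52 = 264000 / 50.52 = 5226
d = 5226^(1/0.82) = 5226^1.2195 = 34222 m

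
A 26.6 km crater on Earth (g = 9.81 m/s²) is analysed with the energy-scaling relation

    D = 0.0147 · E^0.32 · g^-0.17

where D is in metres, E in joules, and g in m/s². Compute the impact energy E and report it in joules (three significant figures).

Rearranging: E = [D / (0.0147 · g^-0.17)]^(1/0.32).
D = 26600 m.
g^-0.17 = 9.81^-0.17 = 0.6783
D / (0.0147 × 0.6783) = 26600 / (9.971 × 10^-3) = 2.668 × 10^6
E = (2.668 × 10^6)^3.125 = 1.207 × 10^20 J

E ≈ 1.21 × 10^20 J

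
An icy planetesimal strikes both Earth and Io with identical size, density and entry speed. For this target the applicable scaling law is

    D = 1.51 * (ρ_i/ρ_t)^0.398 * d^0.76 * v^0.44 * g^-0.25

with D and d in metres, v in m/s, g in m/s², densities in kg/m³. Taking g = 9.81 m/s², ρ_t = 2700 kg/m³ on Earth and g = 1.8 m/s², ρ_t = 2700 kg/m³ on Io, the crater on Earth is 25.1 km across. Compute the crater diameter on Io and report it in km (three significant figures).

D ≈ 38.4 km

The impactor-only factors (d, v, ρ_i) cancel in the ratio, leaving D_Io/D_Earth = (g_Io/g_Earth)^-0.25 · (ρ_t,Earth/ρ_t,Io)^0.398.
(1.8/9.81)^-0.25 = 0.1835^-0.25 = 1.528
(2700/2700)^0.398 = 1.000^0.398 = 1.000
Ratio = 1.528 × 1.000 = 1.528
D_Io = 1.528 × 25.1 km = 38.4 km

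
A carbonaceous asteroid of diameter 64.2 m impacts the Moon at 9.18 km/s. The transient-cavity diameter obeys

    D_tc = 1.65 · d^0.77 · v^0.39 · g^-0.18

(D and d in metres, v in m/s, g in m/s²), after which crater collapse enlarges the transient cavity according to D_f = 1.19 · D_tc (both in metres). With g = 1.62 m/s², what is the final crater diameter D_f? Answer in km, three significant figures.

v = 9180 m/s.
d^0.77 = 64.2^0.77 = 24.65
v^0.39 = 9180^0.39 = 35.12
g^-0.18 = 1.62^-0.18 = 0.9168
D_tc = 1.65 × 24.65 × 35.12 × 0.9168 = 1310 m
D_f = 1.19 × 1310 = 1559 m
     = 1.559 km

D_f ≈ 1.56 km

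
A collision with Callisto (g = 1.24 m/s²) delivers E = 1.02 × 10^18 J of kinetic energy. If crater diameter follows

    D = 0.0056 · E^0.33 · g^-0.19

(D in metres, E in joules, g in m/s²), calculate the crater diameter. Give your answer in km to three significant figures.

E^0.33 = (1.02 × 10^18)^0.33 = 8.767 × 10^5
g^-0.19 = 1.24^-0.19 = 0.9600
D = 0.0056 × 8.767 × 10^5 × 0.9600 = 4713 m
   = 4.713 km

D ≈ 4.71 km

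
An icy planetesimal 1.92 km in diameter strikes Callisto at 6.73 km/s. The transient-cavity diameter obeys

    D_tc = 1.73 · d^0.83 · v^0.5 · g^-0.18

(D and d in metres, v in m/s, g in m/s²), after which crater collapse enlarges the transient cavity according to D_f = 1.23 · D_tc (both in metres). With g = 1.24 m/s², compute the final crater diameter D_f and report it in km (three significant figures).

D_f ≈ 89.2 km

In SI: d = 1920 m, v = 6730 m/s.
d^0.83 = 1920^0.83 = 531.1
v^0.5 = 6730^0.5 = 82.04
g^-0.18 = 1.24^-0.18 = 0.9620
D_tc = 1.73 × 531.1 × 82.04 × 0.9620 = 72510 m
D_f = 1.23 × 72510 = 89187 m
     = 89.19 km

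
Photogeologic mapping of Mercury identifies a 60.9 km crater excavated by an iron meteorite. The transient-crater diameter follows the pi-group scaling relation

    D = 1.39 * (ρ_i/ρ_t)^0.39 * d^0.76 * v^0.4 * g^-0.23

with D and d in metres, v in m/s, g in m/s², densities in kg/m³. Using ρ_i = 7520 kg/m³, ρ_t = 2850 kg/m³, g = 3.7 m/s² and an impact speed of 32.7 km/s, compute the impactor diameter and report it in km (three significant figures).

d ≈ 4.86 km

Rearranging for d: d = [D / (1.39 · (7520/2850)^0.39 · 32700^0.4 · 3.7^-0.23)]^(1/0.76).
D = 60900 m.
(7520/2850)^0.39 = 1.460
32700^0.4 = 63.95
3.7^-0.23 = 0.7401
Denominator = 1.39 × 1.460 × 63.95 × 0.7401 = 96.05
D / 96.05 = 60900 / 96.05 = 634.0
d = 634.0^(1/0.76) = 634.0^1.3158 = 4864 m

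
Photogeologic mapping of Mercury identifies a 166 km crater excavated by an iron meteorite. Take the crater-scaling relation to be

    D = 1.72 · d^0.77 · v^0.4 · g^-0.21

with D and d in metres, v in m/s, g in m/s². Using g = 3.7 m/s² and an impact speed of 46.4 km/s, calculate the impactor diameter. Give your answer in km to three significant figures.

Rearranging for d: d = [D / (1.72 · 46400^0.4 · 3.7^-0.21)]^(1/0.77).
D = 166000 m.
46400^0.4 = 73.55
3.7^-0.21 = 0.7598
Denominator = 1.72 × 73.55 × 0.7598 = 96.12
D / 96.12 = 166000 / 96.12 = 1727
d = 1727^(1/0.77) = 1727^1.2987 = 16006 m

d ≈ 16.0 km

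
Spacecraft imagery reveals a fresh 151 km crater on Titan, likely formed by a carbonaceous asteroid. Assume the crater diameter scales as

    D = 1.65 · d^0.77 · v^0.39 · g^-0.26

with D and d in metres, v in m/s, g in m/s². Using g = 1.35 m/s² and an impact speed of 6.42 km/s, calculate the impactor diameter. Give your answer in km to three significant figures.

Rearranging for d: d = [D / (1.65 · 6420^0.39 · 1.35^-0.26)]^(1/0.77).
D = 151000 m.
6420^0.39 = 30.54
1.35^-0.26 = 0.9249
Denominator = 1.65 × 30.54 × 0.9249 = 46.61
D / 46.61 = 151000 / 46.61 = 3240
d = 3240^(1/0.77) = 3240^1.2987 = 36236 m

d ≈ 36.2 km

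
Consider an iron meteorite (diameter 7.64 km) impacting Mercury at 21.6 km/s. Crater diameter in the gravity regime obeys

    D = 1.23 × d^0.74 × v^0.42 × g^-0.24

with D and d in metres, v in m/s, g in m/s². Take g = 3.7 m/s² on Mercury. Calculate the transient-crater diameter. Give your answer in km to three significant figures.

In SI units: d = 7640 m, v = 21600 m/s.
d^0.74 = 7640^0.74 = 747.3
v^0.42 = 21600^0.42 = 66.14
g^-0.24 = 3.7^-0.24 = 0.7305
D = 1.23 × 747.3 × 66.14 × 0.7305 = 44410 m
   = 44.41 km

D ≈ 44.4 km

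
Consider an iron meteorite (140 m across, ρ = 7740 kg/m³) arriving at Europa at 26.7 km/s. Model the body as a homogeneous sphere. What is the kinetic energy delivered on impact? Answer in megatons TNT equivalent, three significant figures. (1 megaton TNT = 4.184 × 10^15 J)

v = 26700 m/s.
Mass m = (π/6) ρ d³ = (π/6) × 7740 × (140)³ = 1.112 × 10^10 kg
E = ½ m v² = 0.5 × 1.112 × 10^10 × (26700)² = 3.964 × 10^18 J
   = 3.964 × 10^18 / 4.184×10^15 = 947.4 Mt

E ≈ 947 Mt TNT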